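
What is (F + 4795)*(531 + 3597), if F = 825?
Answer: 23199360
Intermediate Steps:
(F + 4795)*(531 + 3597) = (825 + 4795)*(531 + 3597) = 5620*4128 = 23199360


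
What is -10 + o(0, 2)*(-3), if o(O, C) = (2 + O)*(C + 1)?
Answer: -28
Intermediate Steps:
o(O, C) = (1 + C)*(2 + O) (o(O, C) = (2 + O)*(1 + C) = (1 + C)*(2 + O))
-10 + o(0, 2)*(-3) = -10 + (2 + 0 + 2*2 + 2*0)*(-3) = -10 + (2 + 0 + 4 + 0)*(-3) = -10 + 6*(-3) = -10 - 18 = -28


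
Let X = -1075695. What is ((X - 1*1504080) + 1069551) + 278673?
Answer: -1231551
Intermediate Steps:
((X - 1*1504080) + 1069551) + 278673 = ((-1075695 - 1*1504080) + 1069551) + 278673 = ((-1075695 - 1504080) + 1069551) + 278673 = (-2579775 + 1069551) + 278673 = -1510224 + 278673 = -1231551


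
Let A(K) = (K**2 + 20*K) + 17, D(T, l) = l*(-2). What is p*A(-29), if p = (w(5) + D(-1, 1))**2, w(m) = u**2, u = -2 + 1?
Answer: 278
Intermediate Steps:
u = -1
D(T, l) = -2*l
A(K) = 17 + K**2 + 20*K
w(m) = 1 (w(m) = (-1)**2 = 1)
p = 1 (p = (1 - 2*1)**2 = (1 - 2)**2 = (-1)**2 = 1)
p*A(-29) = 1*(17 + (-29)**2 + 20*(-29)) = 1*(17 + 841 - 580) = 1*278 = 278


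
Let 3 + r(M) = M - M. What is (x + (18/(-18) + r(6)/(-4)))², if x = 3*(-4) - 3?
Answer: 3721/16 ≈ 232.56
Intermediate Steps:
r(M) = -3 (r(M) = -3 + (M - M) = -3 + 0 = -3)
x = -15 (x = -12 - 3 = -15)
(x + (18/(-18) + r(6)/(-4)))² = (-15 + (18/(-18) - 3/(-4)))² = (-15 + (18*(-1/18) - 3*(-¼)))² = (-15 + (-1 + ¾))² = (-15 - ¼)² = (-61/4)² = 3721/16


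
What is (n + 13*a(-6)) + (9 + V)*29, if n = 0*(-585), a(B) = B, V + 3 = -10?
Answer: -194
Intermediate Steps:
V = -13 (V = -3 - 10 = -13)
n = 0
(n + 13*a(-6)) + (9 + V)*29 = (0 + 13*(-6)) + (9 - 13)*29 = (0 - 78) - 4*29 = -78 - 116 = -194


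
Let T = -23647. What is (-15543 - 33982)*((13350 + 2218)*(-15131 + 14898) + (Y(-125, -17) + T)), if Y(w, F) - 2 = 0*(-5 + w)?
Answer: 180815230225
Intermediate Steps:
Y(w, F) = 2 (Y(w, F) = 2 + 0*(-5 + w) = 2 + 0 = 2)
(-15543 - 33982)*((13350 + 2218)*(-15131 + 14898) + (Y(-125, -17) + T)) = (-15543 - 33982)*((13350 + 2218)*(-15131 + 14898) + (2 - 23647)) = -49525*(15568*(-233) - 23645) = -49525*(-3627344 - 23645) = -49525*(-3650989) = 180815230225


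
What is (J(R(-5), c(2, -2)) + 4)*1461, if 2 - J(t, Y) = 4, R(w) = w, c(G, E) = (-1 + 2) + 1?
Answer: 2922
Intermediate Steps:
c(G, E) = 2 (c(G, E) = 1 + 1 = 2)
J(t, Y) = -2 (J(t, Y) = 2 - 1*4 = 2 - 4 = -2)
(J(R(-5), c(2, -2)) + 4)*1461 = (-2 + 4)*1461 = 2*1461 = 2922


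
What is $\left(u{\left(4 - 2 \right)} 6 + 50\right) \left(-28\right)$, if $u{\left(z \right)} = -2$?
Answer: $-1064$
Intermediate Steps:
$\left(u{\left(4 - 2 \right)} 6 + 50\right) \left(-28\right) = \left(\left(-2\right) 6 + 50\right) \left(-28\right) = \left(-12 + 50\right) \left(-28\right) = 38 \left(-28\right) = -1064$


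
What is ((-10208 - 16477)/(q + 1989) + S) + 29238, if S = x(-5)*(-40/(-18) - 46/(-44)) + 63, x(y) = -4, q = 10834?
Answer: 37177710800/1269477 ≈ 29286.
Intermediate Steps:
S = 4943/99 (S = -4*(-40/(-18) - 46/(-44)) + 63 = -4*(-40*(-1/18) - 46*(-1/44)) + 63 = -4*(20/9 + 23/22) + 63 = -4*647/198 + 63 = -1294/99 + 63 = 4943/99 ≈ 49.929)
((-10208 - 16477)/(q + 1989) + S) + 29238 = ((-10208 - 16477)/(10834 + 1989) + 4943/99) + 29238 = (-26685/12823 + 4943/99) + 29238 = 60742274/1269477 + 29238 = 37177710800/1269477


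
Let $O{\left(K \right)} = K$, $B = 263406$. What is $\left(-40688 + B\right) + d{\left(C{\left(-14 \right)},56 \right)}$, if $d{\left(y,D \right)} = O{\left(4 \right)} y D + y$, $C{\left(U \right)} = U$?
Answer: $219568$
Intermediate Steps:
$d{\left(y,D \right)} = y + 4 D y$ ($d{\left(y,D \right)} = 4 y D + y = 4 D y + y = y + 4 D y$)
$\left(-40688 + B\right) + d{\left(C{\left(-14 \right)},56 \right)} = \left(-40688 + 263406\right) - 14 \left(1 + 4 \cdot 56\right) = 222718 - 14 \left(1 + 224\right) = 222718 - 3150 = 219568$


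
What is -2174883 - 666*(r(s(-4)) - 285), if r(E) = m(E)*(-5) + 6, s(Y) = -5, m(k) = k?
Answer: -2005719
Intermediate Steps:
r(E) = 6 - 5*E (r(E) = E*(-5) + 6 = -5*E + 6 = 6 - 5*E)
-2174883 - 666*(r(s(-4)) - 285) = -2174883 - 666*((6 - 5*(-5)) - 285) = -2174883 - 666*((6 + 25) - 285) = -2174883 - 666*(31 - 285) = -2174883 - 666*(-254) = -2174883 - 1*(-169164) = -2174883 + 169164 = -2005719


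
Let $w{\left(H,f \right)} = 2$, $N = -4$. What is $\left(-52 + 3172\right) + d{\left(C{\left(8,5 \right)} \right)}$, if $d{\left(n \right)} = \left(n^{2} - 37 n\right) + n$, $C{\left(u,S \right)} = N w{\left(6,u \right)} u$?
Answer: $9520$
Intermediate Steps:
$C{\left(u,S \right)} = - 8 u$ ($C{\left(u,S \right)} = \left(-4\right) 2 u = - 8 u$)
$d{\left(n \right)} = n^{2} - 36 n$
$\left(-52 + 3172\right) + d{\left(C{\left(8,5 \right)} \right)} = \left(-52 + 3172\right) + \left(-8\right) 8 \left(-36 - 64\right) = 3120 - 64 \left(-36 - 64\right) = 3120 - -6400 = 3120 + 6400 = 9520$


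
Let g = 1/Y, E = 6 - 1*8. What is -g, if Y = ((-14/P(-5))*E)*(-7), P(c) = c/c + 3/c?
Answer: 1/490 ≈ 0.0020408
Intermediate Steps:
P(c) = 1 + 3/c
E = -2 (E = 6 - 8 = -2)
Y = -490 (Y = (-14*(-5/(3 - 5))*(-2))*(-7) = (-14/((-1/5*(-2)))*(-2))*(-7) = (-14/2/5*(-2))*(-7) = (-14*5/2*(-2))*(-7) = -35*(-2)*(-7) = 70*(-7) = -490)
g = -1/490 (g = 1/(-490) = -1/490 ≈ -0.0020408)
-g = -1*(-1/490) = 1/490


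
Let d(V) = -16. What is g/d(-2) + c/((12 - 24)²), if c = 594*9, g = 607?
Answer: -13/16 ≈ -0.81250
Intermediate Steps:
c = 5346
g/d(-2) + c/((12 - 24)²) = 607/(-16) + 5346/((12 - 24)²) = 607*(-1/16) + 5346/((-12)²) = -607/16 + 5346/144 = -607/16 + 5346*(1/144) = -607/16 + 297/8 = -13/16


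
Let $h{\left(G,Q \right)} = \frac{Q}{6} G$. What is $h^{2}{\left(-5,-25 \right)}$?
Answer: $\frac{15625}{36} \approx 434.03$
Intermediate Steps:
$h{\left(G,Q \right)} = \frac{G Q}{6}$ ($h{\left(G,Q \right)} = Q \frac{1}{6} G = \frac{Q}{6} G = \frac{G Q}{6}$)
$h^{2}{\left(-5,-25 \right)} = \left(\frac{1}{6} \left(-5\right) \left(-25\right)\right)^{2} = \left(\frac{125}{6}\right)^{2} = \frac{15625}{36}$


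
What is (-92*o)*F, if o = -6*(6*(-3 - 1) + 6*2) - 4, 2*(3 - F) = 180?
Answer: 544272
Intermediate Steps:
F = -87 (F = 3 - ½*180 = 3 - 90 = -87)
o = 68 (o = -6*(6*(-4) + 12) - 4 = -6*(-24 + 12) - 4 = -6*(-12) - 4 = 72 - 4 = 68)
(-92*o)*F = -92*68*(-87) = -6256*(-87) = 544272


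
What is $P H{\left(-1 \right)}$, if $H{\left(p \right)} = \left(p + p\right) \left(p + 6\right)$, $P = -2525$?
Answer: $25250$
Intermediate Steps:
$H{\left(p \right)} = 2 p \left(6 + p\right)$
$P H{\left(-1 \right)} = - 2525 \cdot 2 \left(-1\right) \left(6 - 1\right) = - 2525 \cdot 2 \left(-1\right) 5 = \left(-2525\right) \left(-10\right) = 25250$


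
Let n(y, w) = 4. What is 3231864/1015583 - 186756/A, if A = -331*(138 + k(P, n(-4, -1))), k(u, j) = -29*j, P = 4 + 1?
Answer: 106600326198/3697737703 ≈ 28.829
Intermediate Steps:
P = 5
A = -7282 (A = -331*(138 - 29*4) = -331*(138 - 116) = -331*22 = -7282)
3231864/1015583 - 186756/A = 3231864/1015583 - 186756/(-7282) = 3231864*(1/1015583) - 186756*(-1/7282) = 3231864/1015583 + 93378/3641 = 106600326198/3697737703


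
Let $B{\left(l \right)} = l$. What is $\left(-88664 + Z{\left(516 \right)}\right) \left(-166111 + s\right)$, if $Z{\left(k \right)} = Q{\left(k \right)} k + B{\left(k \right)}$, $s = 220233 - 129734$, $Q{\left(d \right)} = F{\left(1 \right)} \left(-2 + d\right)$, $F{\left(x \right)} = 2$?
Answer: $-33443187600$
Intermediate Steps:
$Q{\left(d \right)} = -4 + 2 d$ ($Q{\left(d \right)} = 2 \left(-2 + d\right) = -4 + 2 d$)
$s = 90499$
$Z{\left(k \right)} = k + k \left(-4 + 2 k\right)$ ($Z{\left(k \right)} = \left(-4 + 2 k\right) k + k = k \left(-4 + 2 k\right) + k = k + k \left(-4 + 2 k\right)$)
$\left(-88664 + Z{\left(516 \right)}\right) \left(-166111 + s\right) = \left(-88664 + 516 \left(-3 + 2 \cdot 516\right)\right) \left(-166111 + 90499\right) = \left(-88664 + 516 \left(-3 + 1032\right)\right) \left(-75612\right) = \left(-88664 + 516 \cdot 1029\right) \left(-75612\right) = \left(-88664 + 530964\right) \left(-75612\right) = 442300 \left(-75612\right) = -33443187600$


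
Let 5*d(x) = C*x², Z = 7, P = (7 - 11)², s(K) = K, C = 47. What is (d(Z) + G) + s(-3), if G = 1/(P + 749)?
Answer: 70013/153 ≈ 457.60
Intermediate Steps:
P = 16 (P = (-4)² = 16)
d(x) = 47*x²/5 (d(x) = (47*x²)/5 = 47*x²/5)
G = 1/765 (G = 1/(16 + 749) = 1/765 ≈ 0.0013072)
(d(Z) + G) + s(-3) = ((47/5)*7² + 1/765) - 3 = ((47/5)*49 + 1/765) - 3 = (2303/5 + 1/765) - 3 = 70472/153 - 3 = 70013/153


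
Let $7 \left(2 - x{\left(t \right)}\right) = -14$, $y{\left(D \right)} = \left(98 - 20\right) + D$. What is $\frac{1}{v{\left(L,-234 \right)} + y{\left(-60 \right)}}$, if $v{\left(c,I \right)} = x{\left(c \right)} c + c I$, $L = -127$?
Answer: $\frac{1}{29228} \approx 3.4214 \cdot 10^{-5}$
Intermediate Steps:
$y{\left(D \right)} = 78 + D$
$x{\left(t \right)} = 4$ ($x{\left(t \right)} = 2 - -2 = 2 + 2 = 4$)
$v{\left(c,I \right)} = 4 c + I c$ ($v{\left(c,I \right)} = 4 c + c I = 4 c + I c$)
$\frac{1}{v{\left(L,-234 \right)} + y{\left(-60 \right)}} = \frac{1}{- 127 \left(4 - 234\right) + \left(78 - 60\right)} = \frac{1}{\left(-127\right) \left(-230\right) + 18} = \frac{1}{29210 + 18} = \frac{1}{29228}$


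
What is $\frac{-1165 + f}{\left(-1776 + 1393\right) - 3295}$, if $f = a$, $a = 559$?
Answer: $\frac{101}{613} \approx 0.16476$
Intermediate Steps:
$f = 559$
$\frac{-1165 + f}{\left(-1776 + 1393\right) - 3295} = \frac{-1165 + 559}{\left(-1776 + 1393\right) - 3295} = - \frac{606}{-383 - 3295} = - \frac{606}{-3678} = \left(-606\right) \left(- \frac{1}{3678}\right) = \frac{101}{613}$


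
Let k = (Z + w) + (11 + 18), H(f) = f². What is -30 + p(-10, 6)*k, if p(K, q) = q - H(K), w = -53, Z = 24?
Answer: -30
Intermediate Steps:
p(K, q) = q - K²
k = 0 (k = (24 - 53) + (11 + 18) = -29 + 29 = 0)
-30 + p(-10, 6)*k = -30 + (6 - 1*(-10)²)*0 = -30 + (6 - 1*100)*0 = -30 + (6 - 100)*0 = -30 - 94*0 = -30 + 0 = -30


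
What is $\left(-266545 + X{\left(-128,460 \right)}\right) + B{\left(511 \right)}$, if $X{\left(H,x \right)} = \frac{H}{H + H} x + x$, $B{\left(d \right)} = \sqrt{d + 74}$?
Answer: $-265855 + 3 \sqrt{65} \approx -2.6583 \cdot 10^{5}$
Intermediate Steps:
$B{\left(d \right)} = \sqrt{74 + d}$
$X{\left(H,x \right)} = \frac{3 x}{2}$ ($X{\left(H,x \right)} = \frac{H}{2 H} x + x = \frac{1}{2 H} H x + x = \frac{x}{2} + x = \frac{3 x}{2}$)
$\left(-266545 + X{\left(-128,460 \right)}\right) + B{\left(511 \right)} = \left(-266545 + \frac{3}{2} \cdot 460\right) + \sqrt{74 + 511} = \left(-266545 + 690\right) + \sqrt{585} = -265855 + 3 \sqrt{65}$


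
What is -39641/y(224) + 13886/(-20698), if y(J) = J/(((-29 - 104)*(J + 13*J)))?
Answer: 5831111765/79 ≈ 7.3812e+7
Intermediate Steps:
y(J) = -1/1862 (y(J) = J/((-1862*J)) = J*(-1/(1862*J)) = -1/1862)
-39641/y(224) + 13886/(-20698) = -39641/(-1/1862) + 13886/(-20698) = -39641*(-1862) + 13886*(-1/20698) = 73811542 - 53/79 = 5831111765/79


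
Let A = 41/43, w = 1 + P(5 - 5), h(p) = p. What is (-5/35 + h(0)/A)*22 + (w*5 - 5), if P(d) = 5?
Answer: 153/7 ≈ 21.857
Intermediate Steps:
w = 6 (w = 1 + 5 = 6)
A = 41/43 (A = 41*(1/43) = 41/43 ≈ 0.95349)
(-5/35 + h(0)/A)*22 + (w*5 - 5) = (-5/35 + 0/(41/43))*22 + (6*5 - 5) = (-5*1/35 + 0*(43/41))*22 + (30 - 5) = (-⅐ + 0)*22 + 25 = -⅐*22 + 25 = -22/7 + 25 = 153/7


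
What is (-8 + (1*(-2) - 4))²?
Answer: 196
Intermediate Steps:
(-8 + (1*(-2) - 4))² = (-8 + (-2 - 4))² = (-8 - 6)² = (-14)² = 196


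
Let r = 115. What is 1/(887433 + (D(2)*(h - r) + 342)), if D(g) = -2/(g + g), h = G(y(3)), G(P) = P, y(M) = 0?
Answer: 2/1775665 ≈ 1.1263e-6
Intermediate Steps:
h = 0
D(g) = -1/g (D(g) = -2*1/(2*g) = -1/g)
1/(887433 + (D(2)*(h - r) + 342)) = 1/(887433 + ((-1/2)*(0 - 1*115) + 342)) = 1/(887433 + ((-1*½)*(0 - 115) + 342)) = 1/(887433 + (-½*(-115) + 342)) = 1/(887433 + (115/2 + 342)) = 1/(887433 + 799/2) = 1/(1775665/2) = 2/1775665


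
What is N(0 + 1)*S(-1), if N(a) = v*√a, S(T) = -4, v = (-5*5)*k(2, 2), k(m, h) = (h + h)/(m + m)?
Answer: 100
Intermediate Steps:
k(m, h) = h/m (k(m, h) = (2*h)/((2*m)) = (2*h)*(1/(2*m)) = h/m)
v = -25 (v = (-5*5)*(2/2) = -50/2 = -25*1 = -25)
N(a) = -25*√a
N(0 + 1)*S(-1) = -25*√(0 + 1)*(-4) = -25*√1*(-4) = -25*1*(-4) = -25*(-4) = 100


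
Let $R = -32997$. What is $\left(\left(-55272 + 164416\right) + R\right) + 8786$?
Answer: $84933$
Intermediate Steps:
$\left(\left(-55272 + 164416\right) + R\right) + 8786 = \left(\left(-55272 + 164416\right) - 32997\right) + 8786 = \left(109144 - 32997\right) + 8786 = 76147 + 8786 = 84933$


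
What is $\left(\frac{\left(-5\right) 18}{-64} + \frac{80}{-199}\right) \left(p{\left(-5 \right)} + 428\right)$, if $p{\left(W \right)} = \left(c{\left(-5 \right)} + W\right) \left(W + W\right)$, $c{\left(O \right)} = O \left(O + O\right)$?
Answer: $- \frac{70345}{3184} \approx -22.093$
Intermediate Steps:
$c{\left(O \right)} = 2 O^{2}$ ($c{\left(O \right)} = O 2 O = 2 O^{2}$)
$p{\left(W \right)} = 2 W \left(50 + W\right)$ ($p{\left(W \right)} = \left(2 \left(-5\right)^{2} + W\right) \left(W + W\right) = \left(2 \cdot 25 + W\right) 2 W = \left(50 + W\right) 2 W = 2 W \left(50 + W\right)$)
$\left(\frac{\left(-5\right) 18}{-64} + \frac{80}{-199}\right) \left(p{\left(-5 \right)} + 428\right) = \left(\frac{\left(-5\right) 18}{-64} + \frac{80}{-199}\right) \left(2 \left(-5\right) \left(50 - 5\right) + 428\right) = \left(\left(-90\right) \left(- \frac{1}{64}\right) + 80 \left(- \frac{1}{199}\right)\right) \left(2 \left(-5\right) 45 + 428\right) = \left(\frac{45}{32} - \frac{80}{199}\right) \left(-450 + 428\right) = \frac{6395}{6368} \left(-22\right) = - \frac{70345}{3184}$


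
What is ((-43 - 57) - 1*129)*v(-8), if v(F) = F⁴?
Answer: -937984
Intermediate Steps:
((-43 - 57) - 1*129)*v(-8) = ((-43 - 57) - 1*129)*(-8)⁴ = (-100 - 129)*4096 = -229*4096 = -937984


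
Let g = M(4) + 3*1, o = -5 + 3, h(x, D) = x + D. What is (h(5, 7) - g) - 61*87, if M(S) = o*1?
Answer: -5296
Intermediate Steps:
h(x, D) = D + x
o = -2
M(S) = -2 (M(S) = -2*1 = -2)
g = 1 (g = -2 + 3*1 = -2 + 3 = 1)
(h(5, 7) - g) - 61*87 = ((7 + 5) - 1*1) - 61*87 = (12 - 1) - 5307 = 11 - 5307 = -5296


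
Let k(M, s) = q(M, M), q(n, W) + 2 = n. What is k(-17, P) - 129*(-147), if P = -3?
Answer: 18944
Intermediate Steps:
q(n, W) = -2 + n
k(M, s) = -2 + M
k(-17, P) - 129*(-147) = (-2 - 17) - 129*(-147) = -19 + 18963 = 18944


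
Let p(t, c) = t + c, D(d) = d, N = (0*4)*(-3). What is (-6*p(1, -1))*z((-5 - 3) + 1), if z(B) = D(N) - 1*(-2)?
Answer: 0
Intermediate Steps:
N = 0 (N = 0*(-3) = 0)
p(t, c) = c + t
z(B) = 2 (z(B) = 0 - 1*(-2) = 0 + 2 = 2)
(-6*p(1, -1))*z((-5 - 3) + 1) = -6*(-1 + 1)*2 = -6*0*2 = 0*2 = 0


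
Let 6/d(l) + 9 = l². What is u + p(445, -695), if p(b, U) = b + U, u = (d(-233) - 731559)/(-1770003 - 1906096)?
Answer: -3560353886249/14252760980 ≈ -249.80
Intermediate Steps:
d(l) = 6/(-9 + l²)
u = 2836358751/14252760980 (u = (6/(-9 + (-233)²) - 731559)/(-1770003 - 1906096) = (6/(-9 + 54289) - 731559)/(-3676099) = (6/54280 - 731559)*(-1/3676099) = (6*(1/54280) - 731559)*(-1/3676099) = (3/27140 - 731559)*(-1/3676099) = -19854511257/27140*(-1/3676099) = 2836358751/14252760980 ≈ 0.19900)
p(b, U) = U + b
u + p(445, -695) = 2836358751/14252760980 + (-695 + 445) = 2836358751/14252760980 - 250 = -3560353886249/14252760980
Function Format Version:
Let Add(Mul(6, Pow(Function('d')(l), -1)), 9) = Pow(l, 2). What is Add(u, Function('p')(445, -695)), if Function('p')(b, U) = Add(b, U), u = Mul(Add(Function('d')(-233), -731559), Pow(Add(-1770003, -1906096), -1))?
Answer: Rational(-3560353886249, 14252760980) ≈ -249.80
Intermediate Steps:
Function('d')(l) = Mul(6, Pow(Add(-9, Pow(l, 2)), -1))
u = Rational(2836358751, 14252760980) (u = Mul(Add(Mul(6, Pow(Add(-9, Pow(-233, 2)), -1)), -731559), Pow(Add(-1770003, -1906096), -1)) = Mul(Add(Mul(6, Pow(Add(-9, 54289), -1)), -731559), Pow(-3676099, -1)) = Mul(Add(Mul(6, Pow(54280, -1)), -731559), Rational(-1, 3676099)) = Mul(Add(Mul(6, Rational(1, 54280)), -731559), Rational(-1, 3676099)) = Mul(Add(Rational(3, 27140), -731559), Rational(-1, 3676099)) = Mul(Rational(-19854511257, 27140), Rational(-1, 3676099)) = Rational(2836358751, 14252760980) ≈ 0.19900)
Function('p')(b, U) = Add(U, b)
Add(u, Function('p')(445, -695)) = Add(Rational(2836358751, 14252760980), Add(-695, 445)) = Add(Rational(2836358751, 14252760980), -250) = Rational(-3560353886249, 14252760980)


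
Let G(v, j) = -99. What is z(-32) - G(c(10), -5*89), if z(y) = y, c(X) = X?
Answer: 67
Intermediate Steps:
z(-32) - G(c(10), -5*89) = -32 - 1*(-99) = -32 + 99 = 67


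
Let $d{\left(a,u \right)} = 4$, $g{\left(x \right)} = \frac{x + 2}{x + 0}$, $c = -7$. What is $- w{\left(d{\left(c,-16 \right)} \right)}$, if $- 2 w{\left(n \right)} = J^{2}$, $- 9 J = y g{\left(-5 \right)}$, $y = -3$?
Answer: $\frac{1}{50} \approx 0.02$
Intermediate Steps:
$g{\left(x \right)} = \frac{2 + x}{x}$
$J = \frac{1}{5}$ ($J = - \frac{\left(-3\right) \frac{2 - 5}{-5}}{9} = - \frac{\left(-3\right) \left(\left(- \frac{1}{5}\right) \left(-3\right)\right)}{9} = - \frac{\left(-3\right) \frac{3}{5}}{9} = \left(- \frac{1}{9}\right) \left(- \frac{9}{5}\right) = \frac{1}{5} \approx 0.2$)
$w{\left(n \right)} = - \frac{1}{50}$ ($w{\left(n \right)} = - \frac{1}{2 \cdot 25} = \left(- \frac{1}{2}\right) \frac{1}{25} = - \frac{1}{50}$)
$- w{\left(d{\left(c,-16 \right)} \right)} = \left(-1\right) \left(- \frac{1}{50}\right) = \frac{1}{50}$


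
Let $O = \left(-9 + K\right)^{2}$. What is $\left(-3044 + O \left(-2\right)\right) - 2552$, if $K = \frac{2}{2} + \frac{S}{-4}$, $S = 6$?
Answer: $- \frac{11553}{2} \approx -5776.5$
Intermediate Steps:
$K = - \frac{1}{2}$ ($K = \frac{2}{2} + \frac{6}{-4} = 2 \cdot \frac{1}{2} + 6 \left(- \frac{1}{4}\right) = 1 - \frac{3}{2} = - \frac{1}{2} \approx -0.5$)
$O = \frac{361}{4}$ ($O = \left(-9 - \frac{1}{2}\right)^{2} = \left(- \frac{19}{2}\right)^{2} = \frac{361}{4} \approx 90.25$)
$\left(-3044 + O \left(-2\right)\right) - 2552 = \left(-3044 + \frac{361}{4} \left(-2\right)\right) - 2552 = \left(-3044 - \frac{361}{2}\right) - 2552 = - \frac{6449}{2} - 2552 = - \frac{11553}{2}$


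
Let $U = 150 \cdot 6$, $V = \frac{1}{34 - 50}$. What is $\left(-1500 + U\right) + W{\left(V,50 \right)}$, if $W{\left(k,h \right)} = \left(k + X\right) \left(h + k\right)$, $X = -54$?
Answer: $- \frac{844735}{256} \approx -3299.7$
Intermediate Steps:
$V = - \frac{1}{16}$ ($V = \frac{1}{-16} = - \frac{1}{16} \approx -0.0625$)
$U = 900$
$W{\left(k,h \right)} = \left(-54 + k\right) \left(h + k\right)$ ($W{\left(k,h \right)} = \left(k - 54\right) \left(h + k\right) = \left(-54 + k\right) \left(h + k\right)$)
$\left(-1500 + U\right) + W{\left(V,50 \right)} = \left(-1500 + 900\right) + \left(\left(- \frac{1}{16}\right)^{2} - 2700 - - \frac{27}{8} + 50 \left(- \frac{1}{16}\right)\right) = -600 + \left(\frac{1}{256} - 2700 + \frac{27}{8} - \frac{25}{8}\right) = -600 - \frac{691135}{256} = - \frac{844735}{256}$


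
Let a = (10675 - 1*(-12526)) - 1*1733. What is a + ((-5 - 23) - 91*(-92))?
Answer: 29812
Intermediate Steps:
a = 21468 (a = (10675 + 12526) - 1733 = 23201 - 1733 = 21468)
a + ((-5 - 23) - 91*(-92)) = 21468 + ((-5 - 23) - 91*(-92)) = 21468 + (-28 + 8372) = 21468 + 8344 = 29812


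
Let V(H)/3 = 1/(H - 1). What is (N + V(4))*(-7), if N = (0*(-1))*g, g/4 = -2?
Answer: -7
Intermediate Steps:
g = -8 (g = 4*(-2) = -8)
V(H) = 3/(-1 + H) (V(H) = 3/(H - 1) = 3/(-1 + H))
N = 0 (N = (0*(-1))*(-8) = 0*(-8) = 0)
(N + V(4))*(-7) = (0 + 3/(-1 + 4))*(-7) = (0 + 3/3)*(-7) = (0 + 3*(⅓))*(-7) = (0 + 1)*(-7) = 1*(-7) = -7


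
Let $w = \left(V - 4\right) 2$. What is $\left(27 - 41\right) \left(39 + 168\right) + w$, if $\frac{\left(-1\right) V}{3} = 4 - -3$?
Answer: $-2948$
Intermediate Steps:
$V = -21$ ($V = - 3 \left(4 - -3\right) = - 3 \left(4 + 3\right) = \left(-3\right) 7 = -21$)
$w = -50$ ($w = \left(-21 - 4\right) 2 = \left(-25\right) 2 = -50$)
$\left(27 - 41\right) \left(39 + 168\right) + w = \left(27 - 41\right) \left(39 + 168\right) - 50 = \left(-14\right) 207 - 50 = -2898 - 50 = -2948$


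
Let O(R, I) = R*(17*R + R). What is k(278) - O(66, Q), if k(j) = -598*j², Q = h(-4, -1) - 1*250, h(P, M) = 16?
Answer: -46294240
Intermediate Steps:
Q = -234 (Q = 16 - 1*250 = 16 - 250 = -234)
O(R, I) = 18*R² (O(R, I) = R*(18*R) = 18*R²)
k(278) - O(66, Q) = -598*278² - 18*66² = -598*77284 - 18*4356 = -46215832 - 1*78408 = -46215832 - 78408 = -46294240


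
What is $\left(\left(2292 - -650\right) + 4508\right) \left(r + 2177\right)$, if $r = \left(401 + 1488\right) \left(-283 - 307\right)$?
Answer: $-8286880850$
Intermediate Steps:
$r = -1114510$ ($r = 1889 \left(-590\right) = -1114510$)
$\left(\left(2292 - -650\right) + 4508\right) \left(r + 2177\right) = \left(\left(2292 - -650\right) + 4508\right) \left(-1114510 + 2177\right) = \left(\left(2292 + 650\right) + 4508\right) \left(-1112333\right) = \left(2942 + 4508\right) \left(-1112333\right) = 7450 \left(-1112333\right) = -8286880850$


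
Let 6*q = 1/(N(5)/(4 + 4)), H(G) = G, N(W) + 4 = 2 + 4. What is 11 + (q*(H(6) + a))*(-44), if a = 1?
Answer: -583/3 ≈ -194.33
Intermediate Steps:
N(W) = 2 (N(W) = -4 + (2 + 4) = -4 + 6 = 2)
q = ⅔ (q = 1/(6*((2/(4 + 4)))) = 1/(6*((2/8))) = 1/(6*((2*(⅛)))) = 1/(6*(¼)) = (⅙)*4 = ⅔ ≈ 0.66667)
11 + (q*(H(6) + a))*(-44) = 11 + (2*(6 + 1)/3)*(-44) = 11 + ((⅔)*7)*(-44) = 11 + (14/3)*(-44) = 11 - 616/3 = -583/3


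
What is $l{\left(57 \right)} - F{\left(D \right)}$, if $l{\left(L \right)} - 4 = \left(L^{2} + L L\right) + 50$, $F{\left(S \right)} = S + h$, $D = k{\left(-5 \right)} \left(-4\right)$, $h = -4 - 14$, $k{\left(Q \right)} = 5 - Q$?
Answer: $6610$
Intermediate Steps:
$h = -18$
$D = -40$ ($D = \left(5 - -5\right) \left(-4\right) = \left(5 + 5\right) \left(-4\right) = 10 \left(-4\right) = -40$)
$F{\left(S \right)} = -18 + S$ ($F{\left(S \right)} = S - 18 = -18 + S$)
$l{\left(L \right)} = 54 + 2 L^{2}$ ($l{\left(L \right)} = 4 + \left(\left(L^{2} + L L\right) + 50\right) = 4 + \left(\left(L^{2} + L^{2}\right) + 50\right) = 4 + \left(2 L^{2} + 50\right) = 4 + \left(50 + 2 L^{2}\right) = 54 + 2 L^{2}$)
$l{\left(57 \right)} - F{\left(D \right)} = \left(54 + 2 \cdot 57^{2}\right) - \left(-18 - 40\right) = \left(54 + 2 \cdot 3249\right) - -58 = \left(54 + 6498\right) + 58 = 6552 + 58 = 6610$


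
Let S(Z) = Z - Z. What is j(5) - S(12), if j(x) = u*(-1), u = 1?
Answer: -1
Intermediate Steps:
j(x) = -1 (j(x) = 1*(-1) = -1)
S(Z) = 0
j(5) - S(12) = -1 - 1*0 = -1 + 0 = -1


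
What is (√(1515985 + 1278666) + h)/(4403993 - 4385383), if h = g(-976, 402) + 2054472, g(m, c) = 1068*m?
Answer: 506052/9305 + √2794651/18610 ≈ 54.475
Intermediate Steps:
h = 1012104 (h = 1068*(-976) + 2054472 = -1042368 + 2054472 = 1012104)
(√(1515985 + 1278666) + h)/(4403993 - 4385383) = (√(1515985 + 1278666) + 1012104)/(4403993 - 4385383) = (√2794651 + 1012104)/18610 = (1012104 + √2794651)*(1/18610) = 506052/9305 + √2794651/18610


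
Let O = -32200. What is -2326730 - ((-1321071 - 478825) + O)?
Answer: -494634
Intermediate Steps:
-2326730 - ((-1321071 - 478825) + O) = -2326730 - ((-1321071 - 478825) - 32200) = -2326730 - (-1799896 - 32200) = -2326730 - 1*(-1832096) = -2326730 + 1832096 = -494634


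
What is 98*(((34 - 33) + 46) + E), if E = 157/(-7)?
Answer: 2408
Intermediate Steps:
E = -157/7 (E = 157*(-1/7) = -157/7 ≈ -22.429)
98*(((34 - 33) + 46) + E) = 98*(((34 - 33) + 46) - 157/7) = 98*((1 + 46) - 157/7) = 98*(47 - 157/7) = 98*(172/7) = 2408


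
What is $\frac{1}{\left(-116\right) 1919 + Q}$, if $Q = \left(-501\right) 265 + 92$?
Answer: $- \frac{1}{355277} \approx -2.8147 \cdot 10^{-6}$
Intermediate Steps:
$Q = -132673$ ($Q = -132765 + 92 = -132673$)
$\frac{1}{\left(-116\right) 1919 + Q} = \frac{1}{\left(-116\right) 1919 - 132673} = \frac{1}{-222604 - 132673} = \frac{1}{-355277} = - \frac{1}{355277}$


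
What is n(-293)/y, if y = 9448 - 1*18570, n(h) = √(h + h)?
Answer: -I*√586/9122 ≈ -0.0026537*I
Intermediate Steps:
n(h) = √2*√h (n(h) = √(2*h) = √2*√h)
y = -9122 (y = 9448 - 18570 = -9122)
n(-293)/y = (√2*√(-293))/(-9122) = (√2*(I*√293))*(-1/9122) = (I*√586)*(-1/9122) = -I*√586/9122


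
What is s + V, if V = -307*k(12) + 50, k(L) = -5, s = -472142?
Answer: -470557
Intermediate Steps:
V = 1585 (V = -307*(-5) + 50 = 1535 + 50 = 1585)
s + V = -472142 + 1585 = -470557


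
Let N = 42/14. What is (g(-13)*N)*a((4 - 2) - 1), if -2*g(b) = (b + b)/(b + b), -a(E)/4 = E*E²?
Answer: 6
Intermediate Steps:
N = 3 (N = 42*(1/14) = 3)
a(E) = -4*E³ (a(E) = -4*E*E² = -4*E³)
g(b) = -½ (g(b) = -(b + b)/(2*(b + b)) = -2*b/(2*(2*b)) = -2*b*1/(2*b)/2 = -½*1 = -½)
(g(-13)*N)*a((4 - 2) - 1) = (-½*3)*(-4*((4 - 2) - 1)³) = -(-6)*(2 - 1)³ = -(-6)*1³ = -(-6) = -3/2*(-4) = 6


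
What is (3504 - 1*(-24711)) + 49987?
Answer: 78202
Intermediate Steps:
(3504 - 1*(-24711)) + 49987 = (3504 + 24711) + 49987 = 28215 + 49987 = 78202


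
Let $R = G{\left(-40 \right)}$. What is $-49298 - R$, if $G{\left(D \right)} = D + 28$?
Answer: $-49286$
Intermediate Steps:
$G{\left(D \right)} = 28 + D$
$R = -12$ ($R = 28 - 40 = -12$)
$-49298 - R = -49298 - -12 = -49298 + 12 = -49286$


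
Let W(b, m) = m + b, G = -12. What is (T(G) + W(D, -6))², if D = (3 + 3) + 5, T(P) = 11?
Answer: 256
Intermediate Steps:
D = 11 (D = 6 + 5 = 11)
W(b, m) = b + m
(T(G) + W(D, -6))² = (11 + (11 - 6))² = (11 + 5)² = 16² = 256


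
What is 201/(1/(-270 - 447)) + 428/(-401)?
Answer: -57791345/401 ≈ -1.4412e+5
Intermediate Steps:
201/(1/(-270 - 447)) + 428/(-401) = 201/(1/(-717)) + 428*(-1/401) = 201/(-1/717) - 428/401 = 201*(-717) - 428/401 = -144117 - 428/401 = -57791345/401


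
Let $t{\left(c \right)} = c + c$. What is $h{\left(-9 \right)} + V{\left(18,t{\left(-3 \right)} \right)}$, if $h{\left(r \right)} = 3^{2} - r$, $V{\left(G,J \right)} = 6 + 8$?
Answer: $32$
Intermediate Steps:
$t{\left(c \right)} = 2 c$
$V{\left(G,J \right)} = 14$
$h{\left(r \right)} = 9 - r$
$h{\left(-9 \right)} + V{\left(18,t{\left(-3 \right)} \right)} = \left(9 - -9\right) + 14 = \left(9 + 9\right) + 14 = 18 + 14 = 32$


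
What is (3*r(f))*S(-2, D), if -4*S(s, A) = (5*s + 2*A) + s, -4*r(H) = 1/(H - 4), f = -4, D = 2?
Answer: 3/16 ≈ 0.18750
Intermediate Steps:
r(H) = -1/(4*(-4 + H)) (r(H) = -1/(4*(H - 4)) = -1/(4*(-4 + H)))
S(s, A) = -3*s/2 - A/2 (S(s, A) = -((5*s + 2*A) + s)/4 = -((2*A + 5*s) + s)/4 = -(2*A + 6*s)/4 = -3*s/2 - A/2)
(3*r(f))*S(-2, D) = (3*(-1/(-16 + 4*(-4))))*(-3/2*(-2) - ½*2) = (3*(-1/(-16 - 16)))*(3 - 1) = (3*(-1/(-32)))*2 = (3*(-1*(-1/32)))*2 = (3*(1/32))*2 = (3/32)*2 = 3/16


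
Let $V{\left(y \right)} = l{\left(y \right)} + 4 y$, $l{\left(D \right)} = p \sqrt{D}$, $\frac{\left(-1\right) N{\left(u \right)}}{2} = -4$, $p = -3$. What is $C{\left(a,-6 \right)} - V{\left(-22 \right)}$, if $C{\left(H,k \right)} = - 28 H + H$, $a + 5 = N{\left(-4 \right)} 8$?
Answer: $-1505 + 3 i \sqrt{22} \approx -1505.0 + 14.071 i$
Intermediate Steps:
$N{\left(u \right)} = 8$ ($N{\left(u \right)} = \left(-2\right) \left(-4\right) = 8$)
$l{\left(D \right)} = - 3 \sqrt{D}$
$a = 59$ ($a = -5 + 8 \cdot 8 = -5 + 64 = 59$)
$C{\left(H,k \right)} = - 27 H$
$V{\left(y \right)} = - 3 \sqrt{y} + 4 y$
$C{\left(a,-6 \right)} - V{\left(-22 \right)} = \left(-27\right) 59 - \left(- 3 \sqrt{-22} + 4 \left(-22\right)\right) = -1593 - \left(- 3 i \sqrt{22} - 88\right) = -1593 - \left(-88 - 3 i \sqrt{22}\right) = -1593 + \left(88 + 3 i \sqrt{22}\right) = -1505 + 3 i \sqrt{22}$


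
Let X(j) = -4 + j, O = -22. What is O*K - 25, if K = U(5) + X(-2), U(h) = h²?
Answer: -443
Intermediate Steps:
K = 19 (K = 5² + (-4 - 2) = 25 - 6 = 19)
O*K - 25 = -22*19 - 25 = -418 - 25 = -443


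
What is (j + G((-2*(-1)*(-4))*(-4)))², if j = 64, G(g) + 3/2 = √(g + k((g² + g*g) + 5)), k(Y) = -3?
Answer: 15741/4 + 125*√29 ≈ 4608.4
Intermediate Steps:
G(g) = -3/2 + √(-3 + g) (G(g) = -3/2 + √(g - 3) = -3/2 + √(-3 + g))
(j + G((-2*(-1)*(-4))*(-4)))² = (64 + (-3/2 + √(-3 + (-2*(-1)*(-4))*(-4))))² = (64 + (-3/2 + √(-3 + (2*(-4))*(-4))))² = (64 + (-3/2 + √(-3 - 8*(-4))))² = (64 + (-3/2 + √(-3 + 32)))² = (64 + (-3/2 + √29))² = (125/2 + √29)²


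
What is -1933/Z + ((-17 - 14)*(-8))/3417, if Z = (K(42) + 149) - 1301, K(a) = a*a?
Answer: -126535/41004 ≈ -3.0859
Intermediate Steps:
K(a) = a²
Z = 612 (Z = (42² + 149) - 1301 = (1764 + 149) - 1301 = 1913 - 1301 = 612)
-1933/Z + ((-17 - 14)*(-8))/3417 = -1933/612 + ((-17 - 14)*(-8))/3417 = -1933*1/612 - 31*(-8)*(1/3417) = -1933/612 + 248*(1/3417) = -1933/612 + 248/3417 = -126535/41004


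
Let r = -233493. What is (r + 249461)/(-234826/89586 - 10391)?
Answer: -178813656/116390369 ≈ -1.5363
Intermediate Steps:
(r + 249461)/(-234826/89586 - 10391) = (-233493 + 249461)/(-234826/89586 - 10391) = 15968/(-234826*1/89586 - 10391) = 15968/(-117413/44793 - 10391) = 15968/(-465561476/44793) = 15968*(-44793/465561476) = -178813656/116390369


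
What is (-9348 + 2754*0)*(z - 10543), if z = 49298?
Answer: -362281740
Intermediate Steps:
(-9348 + 2754*0)*(z - 10543) = (-9348 + 2754*0)*(49298 - 10543) = (-9348 + 0)*38755 = -9348*38755 = -362281740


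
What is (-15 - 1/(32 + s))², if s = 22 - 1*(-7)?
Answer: 839056/3721 ≈ 225.49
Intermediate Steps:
s = 29 (s = 22 + 7 = 29)
(-15 - 1/(32 + s))² = (-15 - 1/(32 + 29))² = (-15 - 1/61)² = (-916/61)² = 839056/3721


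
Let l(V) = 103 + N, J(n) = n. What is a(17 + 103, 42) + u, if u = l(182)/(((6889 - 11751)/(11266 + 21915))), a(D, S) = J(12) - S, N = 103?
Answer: -3490573/2431 ≈ -1435.9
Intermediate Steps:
l(V) = 206 (l(V) = 103 + 103 = 206)
a(D, S) = 12 - S
u = -3417643/2431 (u = 206/(((6889 - 11751)/(11266 + 21915))) = 206/((-4862/33181)) = 206/((-4862*1/33181)) = 206/(-4862/33181) = 206*(-33181/4862) = -3417643/2431 ≈ -1405.9)
a(17 + 103, 42) + u = (12 - 1*42) - 3417643/2431 = (12 - 42) - 3417643/2431 = -30 - 3417643/2431 = -3490573/2431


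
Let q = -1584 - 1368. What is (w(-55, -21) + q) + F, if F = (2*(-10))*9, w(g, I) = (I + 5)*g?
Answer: -2252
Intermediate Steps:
w(g, I) = g*(5 + I) (w(g, I) = (5 + I)*g = g*(5 + I))
q = -2952
F = -180 (F = -20*9 = -180)
(w(-55, -21) + q) + F = (-55*(5 - 21) - 2952) - 180 = (-55*(-16) - 2952) - 180 = (880 - 2952) - 180 = -2072 - 180 = -2252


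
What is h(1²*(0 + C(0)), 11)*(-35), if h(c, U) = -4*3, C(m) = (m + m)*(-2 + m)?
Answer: 420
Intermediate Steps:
C(m) = 2*m*(-2 + m) (C(m) = (2*m)*(-2 + m) = 2*m*(-2 + m))
h(c, U) = -12
h(1²*(0 + C(0)), 11)*(-35) = -12*(-35) = 420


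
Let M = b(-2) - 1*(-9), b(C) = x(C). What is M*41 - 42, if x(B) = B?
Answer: 245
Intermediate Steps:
b(C) = C
M = 7 (M = -2 - 1*(-9) = -2 + 9 = 7)
M*41 - 42 = 7*41 - 42 = 287 - 42 = 245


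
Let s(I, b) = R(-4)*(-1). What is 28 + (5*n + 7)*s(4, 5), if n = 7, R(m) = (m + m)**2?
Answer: -2660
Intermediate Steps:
R(m) = 4*m**2 (R(m) = (2*m)**2 = 4*m**2)
s(I, b) = -64 (s(I, b) = (4*(-4)**2)*(-1) = (4*16)*(-1) = 64*(-1) = -64)
28 + (5*n + 7)*s(4, 5) = 28 + (5*7 + 7)*(-64) = 28 + (35 + 7)*(-64) = 28 + 42*(-64) = 28 - 2688 = -2660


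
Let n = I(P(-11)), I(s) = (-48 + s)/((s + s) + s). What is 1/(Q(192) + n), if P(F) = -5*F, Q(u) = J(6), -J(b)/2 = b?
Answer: -165/1973 ≈ -0.083629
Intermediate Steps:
J(b) = -2*b
Q(u) = -12 (Q(u) = -2*6 = -12)
I(s) = (-48 + s)/(3*s) (I(s) = (-48 + s)/(2*s + s) = (-48 + s)/((3*s)) = (-48 + s)*(1/(3*s)) = (-48 + s)/(3*s))
n = 7/165 (n = (-48 - 5*(-11))/(3*((-5*(-11)))) = (⅓)*(-48 + 55)/55 = (⅓)*(1/55)*7 = 7/165 ≈ 0.042424)
1/(Q(192) + n) = 1/(-12 + 7/165) = 1/(-1973/165) = -165/1973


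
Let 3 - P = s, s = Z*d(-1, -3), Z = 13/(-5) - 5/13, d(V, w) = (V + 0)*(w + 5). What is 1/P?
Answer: -65/193 ≈ -0.33679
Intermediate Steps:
d(V, w) = V*(5 + w)
Z = -194/65 (Z = 13*(-⅕) - 5*1/13 = -13/5 - 5/13 = -194/65 ≈ -2.9846)
s = 388/65 (s = -(-194)*(5 - 3)/65 = -(-194)*2/65 = -194/65*(-2) = 388/65 ≈ 5.9692)
P = -193/65 (P = 3 - 1*388/65 = 3 - 388/65 = -193/65 ≈ -2.9692)
1/P = 1/(-193/65) = -65/193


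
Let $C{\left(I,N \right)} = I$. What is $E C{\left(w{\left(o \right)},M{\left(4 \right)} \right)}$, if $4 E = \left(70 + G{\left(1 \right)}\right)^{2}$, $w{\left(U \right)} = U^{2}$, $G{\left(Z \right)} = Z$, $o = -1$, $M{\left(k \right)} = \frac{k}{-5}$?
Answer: $\frac{5041}{4} \approx 1260.3$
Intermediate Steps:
$M{\left(k \right)} = - \frac{k}{5}$ ($M{\left(k \right)} = k \left(- \frac{1}{5}\right) = - \frac{k}{5}$)
$E = \frac{5041}{4}$ ($E = \frac{\left(70 + 1\right)^{2}}{4} = \frac{71^{2}}{4} = \frac{1}{4} \cdot 5041 = \frac{5041}{4} \approx 1260.3$)
$E C{\left(w{\left(o \right)},M{\left(4 \right)} \right)} = \frac{5041 \left(-1\right)^{2}}{4} = \frac{5041}{4} \cdot 1 = \frac{5041}{4}$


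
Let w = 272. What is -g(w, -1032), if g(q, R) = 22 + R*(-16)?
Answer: -16534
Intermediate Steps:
g(q, R) = 22 - 16*R
-g(w, -1032) = -(22 - 16*(-1032)) = -(22 + 16512) = -1*16534 = -16534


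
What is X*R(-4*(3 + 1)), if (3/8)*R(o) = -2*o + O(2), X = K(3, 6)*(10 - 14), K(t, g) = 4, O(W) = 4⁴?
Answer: -12288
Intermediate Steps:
O(W) = 256
X = -16 (X = 4*(10 - 14) = 4*(-4) = -16)
R(o) = 2048/3 - 16*o/3 (R(o) = 8*(-2*o + 256)/3 = 8*(256 - 2*o)/3 = 2048/3 - 16*o/3)
X*R(-4*(3 + 1)) = -16*(2048/3 - (-64)*(3 + 1)/3) = -16*(2048/3 - (-64)*4/3) = -16*(2048/3 - 16/3*(-16)) = -16*(2048/3 + 256/3) = -16*768 = -12288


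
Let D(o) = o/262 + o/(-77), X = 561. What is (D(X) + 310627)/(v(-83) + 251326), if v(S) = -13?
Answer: 569680483/460908042 ≈ 1.2360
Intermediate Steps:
D(o) = -185*o/20174 (D(o) = o*(1/262) + o*(-1/77) = o/262 - o/77 = -185*o/20174)
(D(X) + 310627)/(v(-83) + 251326) = (-185/20174*561 + 310627)/(-13 + 251326) = (-9435/1834 + 310627)/251313 = (569680483/1834)*(1/251313) = 569680483/460908042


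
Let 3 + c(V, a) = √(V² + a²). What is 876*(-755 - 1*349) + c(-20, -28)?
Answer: -967107 + 4*√74 ≈ -9.6707e+5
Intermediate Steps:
c(V, a) = -3 + √(V² + a²)
876*(-755 - 1*349) + c(-20, -28) = 876*(-755 - 1*349) + (-3 + √((-20)² + (-28)²)) = 876*(-755 - 349) + (-3 + √(400 + 784)) = 876*(-1104) + (-3 + √1184) = -967104 + (-3 + 4*√74) = -967107 + 4*√74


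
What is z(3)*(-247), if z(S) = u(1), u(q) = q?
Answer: -247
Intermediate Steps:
z(S) = 1
z(3)*(-247) = 1*(-247) = -247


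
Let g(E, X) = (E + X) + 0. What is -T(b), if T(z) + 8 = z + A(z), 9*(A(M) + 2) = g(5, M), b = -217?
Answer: 2255/9 ≈ 250.56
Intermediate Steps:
g(E, X) = E + X
A(M) = -13/9 + M/9 (A(M) = -2 + (5 + M)/9 = -2 + (5/9 + M/9) = -13/9 + M/9)
T(z) = -85/9 + 10*z/9 (T(z) = -8 + (z + (-13/9 + z/9)) = -8 + (-13/9 + 10*z/9) = -85/9 + 10*z/9)
-T(b) = -(-85/9 + (10/9)*(-217)) = -(-85/9 - 2170/9) = -1*(-2255/9) = 2255/9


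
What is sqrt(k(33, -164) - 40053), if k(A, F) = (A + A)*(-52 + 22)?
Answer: I*sqrt(42033) ≈ 205.02*I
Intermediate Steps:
k(A, F) = -60*A (k(A, F) = (2*A)*(-30) = -60*A)
sqrt(k(33, -164) - 40053) = sqrt(-60*33 - 40053) = sqrt(-1980 - 40053) = sqrt(-42033) = I*sqrt(42033)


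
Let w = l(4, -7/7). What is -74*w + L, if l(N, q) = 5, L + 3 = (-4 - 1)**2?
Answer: -348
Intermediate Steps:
L = 22 (L = -3 + (-4 - 1)**2 = -3 + (-5)**2 = -3 + 25 = 22)
w = 5
-74*w + L = -74*5 + 22 = -370 + 22 = -348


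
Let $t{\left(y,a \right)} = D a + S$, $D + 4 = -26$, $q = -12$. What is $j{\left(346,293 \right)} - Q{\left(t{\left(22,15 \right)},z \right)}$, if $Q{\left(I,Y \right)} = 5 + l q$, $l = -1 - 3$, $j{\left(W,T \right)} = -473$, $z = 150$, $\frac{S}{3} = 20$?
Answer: $-526$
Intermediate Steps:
$S = 60$ ($S = 3 \cdot 20 = 60$)
$D = -30$ ($D = -4 - 26 = -30$)
$t{\left(y,a \right)} = 60 - 30 a$ ($t{\left(y,a \right)} = - 30 a + 60 = 60 - 30 a$)
$l = -4$
$Q{\left(I,Y \right)} = 53$ ($Q{\left(I,Y \right)} = 5 - -48 = 5 + 48 = 53$)
$j{\left(346,293 \right)} - Q{\left(t{\left(22,15 \right)},z \right)} = -473 - 53 = -526$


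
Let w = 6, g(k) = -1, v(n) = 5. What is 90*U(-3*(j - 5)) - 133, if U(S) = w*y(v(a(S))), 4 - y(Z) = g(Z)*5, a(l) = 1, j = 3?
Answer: 4727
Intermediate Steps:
y(Z) = 9 (y(Z) = 4 - (-1)*5 = 4 - 1*(-5) = 4 + 5 = 9)
U(S) = 54 (U(S) = 6*9 = 54)
90*U(-3*(j - 5)) - 133 = 90*54 - 133 = 4860 - 133 = 4727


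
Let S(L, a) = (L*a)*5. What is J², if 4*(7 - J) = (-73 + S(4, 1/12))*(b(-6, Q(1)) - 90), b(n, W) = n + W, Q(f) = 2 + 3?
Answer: 93993025/36 ≈ 2.6109e+6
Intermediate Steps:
Q(f) = 5
S(L, a) = 5*L*a
b(n, W) = W + n
J = -9695/6 (J = 7 - (-73 + 5*4/12)*((5 - 6) - 90)/4 = 7 - (-73 + 5*4*(1/12))*(-1 - 90)/4 = 7 - (-73 + 5/3)*(-91)/4 = 7 - (-107)*(-91)/6 = 7 - ¼*19474/3 = 7 - 9737/6 = -9695/6 ≈ -1615.8)
J² = (-9695/6)² = 93993025/36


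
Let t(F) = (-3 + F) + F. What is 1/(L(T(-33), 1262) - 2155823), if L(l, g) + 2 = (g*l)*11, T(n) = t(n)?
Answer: -1/3113683 ≈ -3.2116e-7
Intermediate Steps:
t(F) = -3 + 2*F
T(n) = -3 + 2*n
L(l, g) = -2 + 11*g*l (L(l, g) = -2 + (g*l)*11 = -2 + 11*g*l)
1/(L(T(-33), 1262) - 2155823) = 1/((-2 + 11*1262*(-3 + 2*(-33))) - 2155823) = 1/((-2 + 11*1262*(-3 - 66)) - 2155823) = 1/((-2 + 11*1262*(-69)) - 2155823) = 1/((-2 - 957858) - 2155823) = 1/(-957860 - 2155823) = 1/(-3113683) = -1/3113683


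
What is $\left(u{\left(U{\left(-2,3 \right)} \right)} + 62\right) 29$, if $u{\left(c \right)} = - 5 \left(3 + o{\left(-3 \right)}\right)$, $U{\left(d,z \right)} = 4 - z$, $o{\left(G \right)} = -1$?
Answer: $1508$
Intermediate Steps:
$u{\left(c \right)} = -10$ ($u{\left(c \right)} = - 5 \left(3 - 1\right) = \left(-5\right) 2 = -10$)
$\left(u{\left(U{\left(-2,3 \right)} \right)} + 62\right) 29 = \left(-10 + 62\right) 29 = 52 \cdot 29 = 1508$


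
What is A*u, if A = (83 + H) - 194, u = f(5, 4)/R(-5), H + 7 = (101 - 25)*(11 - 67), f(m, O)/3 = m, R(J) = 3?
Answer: -21870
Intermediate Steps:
f(m, O) = 3*m
H = -4263 (H = -7 + (101 - 25)*(11 - 67) = -7 + 76*(-56) = -7 - 4256 = -4263)
u = 5 (u = (3*5)/3 = 15*(⅓) = 5)
A = -4374 (A = (83 - 4263) - 194 = -4180 - 194 = -4374)
A*u = -4374*5 = -21870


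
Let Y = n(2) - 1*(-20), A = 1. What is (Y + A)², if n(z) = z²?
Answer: 625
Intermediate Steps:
Y = 24 (Y = 2² - 1*(-20) = 4 + 20 = 24)
(Y + A)² = (24 + 1)² = 25² = 625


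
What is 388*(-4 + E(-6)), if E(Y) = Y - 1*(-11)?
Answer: 388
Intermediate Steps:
E(Y) = 11 + Y (E(Y) = Y + 11 = 11 + Y)
388*(-4 + E(-6)) = 388*(-4 + (11 - 6)) = 388*(-4 + 5) = 388*1 = 388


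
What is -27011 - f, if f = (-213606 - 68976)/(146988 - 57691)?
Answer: -2411718685/89297 ≈ -27008.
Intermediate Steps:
f = -282582/89297 ≈ -3.1645
-27011 - f = -27011 - 1*(-282582/89297) = -27011 + 282582/89297 = -2411718685/89297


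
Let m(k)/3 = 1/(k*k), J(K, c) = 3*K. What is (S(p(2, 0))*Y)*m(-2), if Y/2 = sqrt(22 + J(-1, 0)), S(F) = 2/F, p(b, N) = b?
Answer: 3*sqrt(19)/2 ≈ 6.5383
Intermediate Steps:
m(k) = 3/k**2 (m(k) = 3/((k*k)) = 3/(k**2) = 3/k**2)
Y = 2*sqrt(19) (Y = 2*sqrt(22 + 3*(-1)) = 2*sqrt(22 - 3) = 2*sqrt(19) ≈ 8.7178)
(S(p(2, 0))*Y)*m(-2) = ((2/2)*(2*sqrt(19)))*(3/(-2)**2) = ((2*(1/2))*(2*sqrt(19)))*(3*(1/4)) = (1*(2*sqrt(19)))*(3/4) = (2*sqrt(19))*(3/4) = 3*sqrt(19)/2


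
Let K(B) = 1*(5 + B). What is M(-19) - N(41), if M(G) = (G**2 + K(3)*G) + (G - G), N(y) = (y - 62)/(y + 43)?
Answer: 837/4 ≈ 209.25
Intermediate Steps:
N(y) = (-62 + y)/(43 + y)
K(B) = 5 + B
M(G) = G**2 + 8*G (M(G) = (G**2 + (5 + 3)*G) + (G - G) = (G**2 + 8*G) + 0 = G**2 + 8*G)
M(-19) - N(41) = -19*(8 - 19) - (-62 + 41)/(43 + 41) = -19*(-11) - (-21)/84 = 209 - (-21)/84 = 209 - 1*(-1/4) = 209 + 1/4 = 837/4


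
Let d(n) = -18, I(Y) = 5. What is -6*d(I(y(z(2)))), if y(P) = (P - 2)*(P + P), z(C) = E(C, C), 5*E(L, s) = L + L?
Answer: 108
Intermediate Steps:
E(L, s) = 2*L/5 (E(L, s) = (L + L)/5 = (2*L)/5 = 2*L/5)
z(C) = 2*C/5
y(P) = 2*P*(-2 + P) (y(P) = (-2 + P)*(2*P) = 2*P*(-2 + P))
-6*d(I(y(z(2)))) = -6*(-18) = 108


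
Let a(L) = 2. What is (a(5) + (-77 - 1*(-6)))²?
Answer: 4761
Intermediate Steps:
(a(5) + (-77 - 1*(-6)))² = (2 + (-77 - 1*(-6)))² = (2 + (-77 + 6))² = (2 - 71)² = (-69)² = 4761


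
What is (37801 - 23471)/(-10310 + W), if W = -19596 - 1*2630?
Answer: -7165/16268 ≈ -0.44044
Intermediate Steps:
W = -22226 (W = -19596 - 2630 = -22226)
(37801 - 23471)/(-10310 + W) = (37801 - 23471)/(-10310 - 22226) = 14330/(-32536) = 14330*(-1/32536) = -7165/16268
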